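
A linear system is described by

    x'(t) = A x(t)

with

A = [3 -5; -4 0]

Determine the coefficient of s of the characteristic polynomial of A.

For a 2×2 matrix, det(sI - A) = s^2 - (tr A)s + det A.
tr A = 3, det A = -20.
So p(s) = s^2 - 3s - 20.
The coefficient of s is -3.

-3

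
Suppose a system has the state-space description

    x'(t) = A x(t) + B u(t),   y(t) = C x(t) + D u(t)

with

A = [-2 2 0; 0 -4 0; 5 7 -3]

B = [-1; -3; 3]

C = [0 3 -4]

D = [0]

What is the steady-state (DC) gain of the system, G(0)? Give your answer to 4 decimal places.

9.0833

G(0) = C(-A)^{-1}B + D = -C A^{-1} B + D.
det A = -24, so A^{-1} = (1/-24)·adj(A) = [[-1/2, -1/4, 0], [0, -1/4, 0], [-5/6, -1, -1/3]]
A^{-1} B = [5/4, 3/4, 17/6]^T
C A^{-1} B = -109/12
G(0) = D - C A^{-1} B = 0 - (-109/12) = 109/12 ≈ 9.0833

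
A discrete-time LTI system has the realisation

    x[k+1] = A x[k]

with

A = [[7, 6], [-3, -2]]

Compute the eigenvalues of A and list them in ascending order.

1, 4

det(zI - A) = z^2 - (tr A)z + det A, with tr A = 7 + (-2) = 5 and det A = 7·(-2) - 6·(-3) = -14 - (-18) = 4.
So p(z) = det(zI - A) = z^2 - 5z + 4.
Factor z^2 - 5z + 4: two numbers with sum 5 and product 4 are 4 and 1, so z^2 - 5z + 4 = (z - 4)(z - 1).
Hence p(z) = (z - 4) (z - 1), with roots 1, 4.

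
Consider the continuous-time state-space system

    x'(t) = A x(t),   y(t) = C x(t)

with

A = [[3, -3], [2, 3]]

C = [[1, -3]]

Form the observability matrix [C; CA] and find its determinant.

CA = [[-3, -12]]
Observability matrix O = [C; CA] = [[1, -3], [-3, -12]]
det(O) = 1·(-12) - (-3)·(-3) = -12 - 9 = -21
Since det(O) ≠ 0, rank(O) = 2 and the system is completely observable.

-21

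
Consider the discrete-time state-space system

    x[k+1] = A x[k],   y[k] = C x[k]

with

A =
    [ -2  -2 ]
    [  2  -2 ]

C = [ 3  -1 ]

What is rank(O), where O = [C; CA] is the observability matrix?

2

CA = [[-8, -4]]
Observability matrix O = [C; CA] = [[3, -1], [-8, -4]]
det(O) = 3·(-4) - (-1)·(-8) = -12 - 8 = -20 ≠ 0, so rank(O) = 2.
rank(O) = 2 = n, so the pair (A, C) is completely observable.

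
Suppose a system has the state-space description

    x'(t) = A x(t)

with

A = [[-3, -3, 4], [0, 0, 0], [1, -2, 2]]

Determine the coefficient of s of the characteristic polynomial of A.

-10

Expand det(sI - A) for the 3×3 matrix.
p(s) = s^3 + s^2 - 10s.
(Check: constant term = det(-A) = (-1)^3 det A = 0; coefficient of s^2 = -tr A = 1.)
The coefficient of s is -10.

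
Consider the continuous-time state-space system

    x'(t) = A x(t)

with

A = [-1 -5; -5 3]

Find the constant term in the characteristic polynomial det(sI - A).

For a 2×2 matrix, det(sI - A) = s^2 - (tr A)s + det A.
tr A = 2, det A = -28.
So p(s) = s^2 - 2s - 28.
The constant term is -28.

-28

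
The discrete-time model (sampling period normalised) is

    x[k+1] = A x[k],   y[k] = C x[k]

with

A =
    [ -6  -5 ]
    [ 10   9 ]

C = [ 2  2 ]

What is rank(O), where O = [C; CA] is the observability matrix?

1

CA = [[8, 8]]
Observability matrix O = [C; CA] = [[2, 2], [8, 8]]
Every row of O is a scalar multiple of row 1 = [2, 2] (multipliers 1, 4), so the rows span a one-dimensional space.
O ≠ 0, hence rank(O) = 1.
rank(O) = 1 < n = 2, so the pair (A, C) is not completely observable.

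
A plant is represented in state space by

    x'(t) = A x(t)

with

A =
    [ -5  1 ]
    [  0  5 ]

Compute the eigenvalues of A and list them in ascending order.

det(sI - A) = s^2 - (tr A)s + det A, with tr A = (-5) + 5 = 0 and det A = (-5)·5 - 1·0 = -25 - 0 = -25.
So p(s) = det(sI - A) = s^2 - 25.
Factor s^2 - 25: two numbers with sum 0 and product -25 are 5 and -5, so s^2 - 25 = (s - 5)(s + 5).
Hence p(s) = (s - 5) (s + 5), with roots -5, 5.
At least one eigenvalue has non-negative real part, so the system is not asymptotically stable.

-5, 5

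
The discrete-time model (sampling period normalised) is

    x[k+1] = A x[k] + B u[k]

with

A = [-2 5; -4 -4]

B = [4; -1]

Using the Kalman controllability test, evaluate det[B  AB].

AB = [[-13], [-12]]
Controllability matrix C = [B  AB] = [[4, -13], [-1, -12]]
det(C) = 4·(-12) - (-13)·(-1) = -48 - 13 = -61
Since det(C) ≠ 0, rank(C) = 2 and the system is completely controllable.

-61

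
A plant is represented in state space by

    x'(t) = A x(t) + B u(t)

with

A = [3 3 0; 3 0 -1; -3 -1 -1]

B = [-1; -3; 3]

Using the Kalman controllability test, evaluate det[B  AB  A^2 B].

AB = [[-12], [-6], [3]]
A^2B = [[-54], [-39], [39]]
Controllability matrix C = [B  AB  A^2B] = [[-1, -12, -54], [-3, -6, -39], [3, 3, 39]]
Expanding along the first row, det(C) = (-1)·((-6)·39 - (-39)·3) - (-12)·((-3)·39 - (-39)·3) + (-54)·((-3)·3 - (-6)·3) = (-1)·(-117) - (-12)·0 + (-54)·9 = -369
Since det(C) ≠ 0, rank(C) = 3 and the system is completely controllable.

-369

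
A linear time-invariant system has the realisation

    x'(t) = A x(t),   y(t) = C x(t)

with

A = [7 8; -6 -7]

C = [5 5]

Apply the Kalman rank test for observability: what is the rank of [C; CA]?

CA = [[5, 5]]
Observability matrix O = [C; CA] = [[5, 5], [5, 5]]
Every row of O is a scalar multiple of row 1 = [5, 5] (multipliers 1, 1), so the rows span a one-dimensional space.
O ≠ 0, hence rank(O) = 1.
rank(O) = 1 < n = 2, so the pair (A, C) is not completely observable.

1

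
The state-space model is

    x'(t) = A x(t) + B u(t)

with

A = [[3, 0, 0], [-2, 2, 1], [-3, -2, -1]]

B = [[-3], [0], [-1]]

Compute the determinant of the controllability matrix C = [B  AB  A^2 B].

AB = [[-9], [5], [10]]
A^2B = [[-27], [38], [7]]
Controllability matrix C = [B  AB  A^2B] = [[-3, -9, -27], [0, 5, 38], [-1, 10, 7]]
Expanding along the first row, det(C) = (-3)·(5·7 - 38·10) - (-9)·(0·7 - 38·(-1)) + (-27)·(0·10 - 5·(-1)) = (-3)·(-345) - (-9)·38 + (-27)·5 = 1242
Since det(C) ≠ 0, rank(C) = 3 and the system is completely controllable.

1242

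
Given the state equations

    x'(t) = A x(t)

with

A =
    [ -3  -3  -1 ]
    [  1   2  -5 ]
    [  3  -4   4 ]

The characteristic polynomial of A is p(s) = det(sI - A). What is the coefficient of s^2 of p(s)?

-3

Expand det(sI - A) for the 3×3 matrix.
p(s) = s^3 - 3s^2 - 24s - 103.
(Check: constant term = det(-A) = (-1)^3 det A = -103; coefficient of s^2 = -tr A = -3.)
The coefficient of s^2 is -3.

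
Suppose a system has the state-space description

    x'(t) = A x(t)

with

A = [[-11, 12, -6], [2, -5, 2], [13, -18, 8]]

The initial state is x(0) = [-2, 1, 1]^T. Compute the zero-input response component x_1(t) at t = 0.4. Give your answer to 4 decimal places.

det(sI - A) = s^3 - (tr A)s^2 + (M11 + M22 + M33)s - det A, where Mii is the 2×2 principal minor of A obtained by deleting row i and column i.
tr A = (-11) + (-5) + 8 = -8; M11 = (-5)·8 - 2·(-18) = -40 - (-36) = -4; M22 = (-11)·8 - (-6)·13 = -88 - (-78) = -10; M33 = (-11)·(-5) - 12·2 = 55 - 24 = 31; sum of minors = 17.
det A = (-11)·((-5)·8 - 2·(-18)) - 12·(2·8 - 2·13) + (-6)·(2·(-18) - (-5)·13) = (-11)·(-4) - 12·(-10) + (-6)·29 = -10.
So p(s) = det(sI - A) = s^3 + 8s^2 + 17s + 10.
Rational-root test: any integer root divides 10. Testing small divisors, s = -1 works: p(-1) = -1 + 8 + (-17) + 10 = 0, so (s + 1) is a factor.
Dividing, p(s) = (s + 1)(s^2 + 7s + 10).
Factor s^2 + 7s + 10: two numbers with sum -7 and product 10 are -2 and -5, so s^2 + 7s + 10 = (s + 2)(s + 5).
Hence p(s) = (s + 1) (s + 2) (s + 5), with roots -5, -2, -1.
The eigenvalues -5, -2, -1 are distinct and real, so A is diagonalisable and x(t) = e^{At} x(0) = V diag(e^{λ_i t}) V^{-1} x(0), where the columns of V are the eigenvectors.
λ = -5: A - (-5)I = [[-6, 12, -6], [2, 0, 2], [13, -18, 13]]. v must be orthogonal to every row; (row 1) × (row 2) = [24, 0, -24], so take v_1 = [1, 0, -1]^T.
λ = -2: A - (-2)I = [[-9, 12, -6], [2, -3, 2], [13, -18, 10]]. v must be orthogonal to every row; (row 1) × (row 2) = [6, 6, 3], so take v_2 = [-2, -2, -1]^T.
λ = -1: A - (-1)I = [[-10, 12, -6], [2, -4, 2], [13, -18, 9]]. v must be orthogonal to every row; (row 1) × (row 2) = [0, 8, 16], so take v_3 = [0, 1, 2]^T.
V = [v_1 v_2 v_3] = [[1, -2, 0], [0, -2, 1], [-1, -1, 2]] has det V = -1, so V^{-1} = adj(V)/det V = [[3, -4, 2], [1, -2, 1], [2, -3, 2]].
Modal coordinates z(0) = V^{-1} x(0): 3·(-2) + (-4)·1 + 2·1 = -8; 1·(-2) + (-2)·1 + 1·1 = -3; 2·(-2) + (-3)·1 + 2·1 = -5; so z(0) = [-8, -3, -5]^T.
x_1(t) = Σ_i (v_i)_1 · z_i(0) · e^{λ_i t} (row 1 of V times the modal terms).
x_1(0.4) = 1·(-8)·e^{-5·0.4} + (-2)·(-3)·e^{-2·0.4} + 0·(-5)·e^{-1·0.4} = (-8)·0.135335 + 6·0.449329 + 0·0.670320 = 1.6133.

1.6133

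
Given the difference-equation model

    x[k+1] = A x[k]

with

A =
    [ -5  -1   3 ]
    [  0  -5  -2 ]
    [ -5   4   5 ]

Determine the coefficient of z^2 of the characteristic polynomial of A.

5

Expand det(zI - A) for the 3×3 matrix.
p(z) = z^3 + 5z^2 - 2z.
(Check: constant term = det(-A) = (-1)^3 det A = 0; coefficient of z^2 = -tr A = 5.)
The coefficient of z^2 is 5.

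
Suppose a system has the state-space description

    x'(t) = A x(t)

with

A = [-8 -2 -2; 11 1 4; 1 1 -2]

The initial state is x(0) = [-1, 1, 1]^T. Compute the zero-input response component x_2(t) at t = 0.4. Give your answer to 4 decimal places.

0.0033

det(sI - A) = s^3 - (tr A)s^2 + (M11 + M22 + M33)s - det A, where Mii is the 2×2 principal minor of A obtained by deleting row i and column i.
tr A = (-8) + 1 + (-2) = -9; M11 = 1·(-2) - 4·1 = -2 - 4 = -6; M22 = (-8)·(-2) - (-2)·1 = 16 - (-2) = 18; M33 = (-8)·1 - (-2)·11 = -8 - (-22) = 14; sum of minors = 26.
det A = (-8)·(1·(-2) - 4·1) - (-2)·(11·(-2) - 4·1) + (-2)·(11·1 - 1·1) = (-8)·(-6) - (-2)·(-26) + (-2)·10 = -24.
So p(s) = det(sI - A) = s^3 + 9s^2 + 26s + 24.
Rational-root test: any integer root divides 24. Testing small divisors, s = -2 works: p(-2) = -8 + 36 + (-52) + 24 = 0, so (s + 2) is a factor.
Dividing, p(s) = (s + 2)(s^2 + 7s + 12).
Factor s^2 + 7s + 12: two numbers with sum -7 and product 12 are -3 and -4, so s^2 + 7s + 12 = (s + 3)(s + 4).
Hence p(s) = (s + 2) (s + 3) (s + 4), with roots -4, -3, -2.
The eigenvalues -4, -3, -2 are distinct and real, so A is diagonalisable and x(t) = e^{At} x(0) = V diag(e^{λ_i t}) V^{-1} x(0), where the columns of V are the eigenvectors.
λ = -4: A - (-4)I = [[-4, -2, -2], [11, 5, 4], [1, 1, 2]]. v must be orthogonal to every row; (row 1) × (row 2) = [2, -6, 2], so take v_1 = [1, -3, 1]^T.
λ = -3: A - (-3)I = [[-5, -2, -2], [11, 4, 4], [1, 1, 1]]. v must be orthogonal to every row; (row 1) × (row 2) = [0, -2, 2], so take v_2 = [0, -1, 1]^T.
λ = -2: A - (-2)I = [[-6, -2, -2], [11, 3, 4], [1, 1, 0]]. v must be orthogonal to every row; (row 1) × (row 2) = [-2, 2, 4], so take v_3 = [-1, 1, 2]^T.
V = [v_1 v_2 v_3] = [[1, 0, -1], [-3, -1, 1], [1, 1, 2]] has det V = -1, so V^{-1} = adj(V)/det V = [[3, 1, 1], [-7, -3, -2], [2, 1, 1]].
Modal coordinates z(0) = V^{-1} x(0): 3·(-1) + 1·1 + 1·1 = -1; (-7)·(-1) + (-3)·1 + (-2)·1 = 2; 2·(-1) + 1·1 + 1·1 = 0; so z(0) = [-1, 2, 0]^T.
x_2(t) = Σ_i (v_i)_2 · z_i(0) · e^{λ_i t} (row 2 of V times the modal terms).
x_2(0.4) = (-3)·(-1)·e^{-4·0.4} + (-1)·2·e^{-3·0.4} + 1·0·e^{-2·0.4} = 3·0.201897 + (-2)·0.301194 + 0·0.449329 = 0.0033.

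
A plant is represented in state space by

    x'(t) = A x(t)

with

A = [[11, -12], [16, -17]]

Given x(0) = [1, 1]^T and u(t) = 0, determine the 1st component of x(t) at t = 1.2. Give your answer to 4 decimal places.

0.3012

det(sI - A) = s^2 - (tr A)s + det A, with tr A = 11 + (-17) = -6 and det A = 11·(-17) - (-12)·16 = -187 - (-192) = 5.
So p(s) = det(sI - A) = s^2 + 6s + 5.
Factor s^2 + 6s + 5: two numbers with sum -6 and product 5 are -1 and -5, so s^2 + 6s + 5 = (s + 1)(s + 5).
Hence p(s) = (s + 1) (s + 5), with roots -5, -1.
The eigenvalues -5, -1 are distinct and real, so A is diagonalisable and x(t) = e^{At} x(0) = V diag(e^{λ_i t}) V^{-1} x(0), where the columns of V are the eigenvectors.
λ = -5: A - (-5)I = [[16, -12], [16, -12]]. Row 1 gives 16·v1 + (-12)·v2 = 0, so take v_1 = [3, 4]^T.
λ = -1: A - (-1)I = [[12, -12], [16, -16]]. Row 1 gives 12·v1 + (-12)·v2 = 0, so take v_2 = [1, 1]^T.
V = [v_1 v_2] = [[3, 1], [4, 1]] has det V = -1, so V^{-1} = adj(V)/det V = [[-1, 1], [4, -3]].
Modal coordinates z(0) = V^{-1} x(0): (-1)·1 + 1·1 = 0; 4·1 + (-3)·1 = 1; so z(0) = [0, 1]^T.
x_1(t) = Σ_i (v_i)_1 · z_i(0) · e^{λ_i t} (row 1 of V times the modal terms).
x_1(1.2) = 3·0·e^{-5·1.2} + 1·1·e^{-1·1.2} = 0·0.002479 + 1·0.301194 = 0.3012.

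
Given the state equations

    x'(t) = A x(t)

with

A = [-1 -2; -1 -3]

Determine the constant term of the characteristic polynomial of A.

1

For a 2×2 matrix, det(sI - A) = s^2 - (tr A)s + det A.
tr A = -4, det A = 1.
So p(s) = s^2 + 4s + 1.
The constant term is 1.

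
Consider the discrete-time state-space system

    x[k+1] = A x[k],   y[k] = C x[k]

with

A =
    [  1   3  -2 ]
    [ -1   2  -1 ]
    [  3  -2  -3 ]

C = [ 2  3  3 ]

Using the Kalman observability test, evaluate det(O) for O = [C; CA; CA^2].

CA = [[8, 6, -16]]
CA^2 = [[-46, 68, 26]]
Observability matrix O = [C; CA; CA^2] = [[2, 3, 3], [8, 6, -16], [-46, 68, 26]]
Expanding along the first row, det(O) = 2·(6·26 - (-16)·68) - 3·(8·26 - (-16)·(-46)) + 3·(8·68 - 6·(-46)) = 2·1244 - 3·(-528) + 3·820 = 6532
Since det(O) ≠ 0, rank(O) = 3 and the system is completely observable.

6532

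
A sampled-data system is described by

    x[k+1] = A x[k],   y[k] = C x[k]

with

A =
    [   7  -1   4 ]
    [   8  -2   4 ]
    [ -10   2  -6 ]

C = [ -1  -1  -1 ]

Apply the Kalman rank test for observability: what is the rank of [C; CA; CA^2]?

2

CA = [[-5, 1, -2]]
CA^2 = [[-7, -1, -4]]
Observability matrix O = [C; CA; CA^2] = [[-1, -1, -1], [-5, 1, -2], [-7, -1, -4]]
The columns c1, c2, c3 of O are linearly dependent: -c1 - c2 + 2·c3 = 0 (check each entry), so rank(O) ≤ 2.
The 2×2 minor from rows 1, 2, columns 1, 2 is (-1)·1 - (-1)·(-5) = -1 - 5 = -6 ≠ 0, so rank(O) = 2.
rank(O) = 2 < n = 3, so the pair (A, C) is not completely observable.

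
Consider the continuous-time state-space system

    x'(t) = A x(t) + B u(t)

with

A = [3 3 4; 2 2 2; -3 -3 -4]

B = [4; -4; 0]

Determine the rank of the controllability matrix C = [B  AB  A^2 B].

AB = [[0], [0], [0]]
A^2B = [[0], [0], [0]]
Controllability matrix C = [B  AB  A^2B] = [[4, 0, 0], [-4, 0, 0], [0, 0, 0]]
Every column of C is a scalar multiple of column 1 = [4, -4, 0] (multipliers 1, 0, 0), so the columns span a one-dimensional space.
C ≠ 0, hence rank(C) = 1.
rank(C) = 1 < n = 3, so the pair (A, B) is not completely controllable.

1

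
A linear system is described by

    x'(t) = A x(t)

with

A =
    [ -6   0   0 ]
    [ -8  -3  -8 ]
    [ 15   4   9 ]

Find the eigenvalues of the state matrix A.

det(sI - A) = s^3 - (tr A)s^2 + (M11 + M22 + M33)s - det A, where Mii is the 2×2 principal minor of A obtained by deleting row i and column i.
tr A = (-6) + (-3) + 9 = 0; M11 = (-3)·9 - (-8)·4 = -27 - (-32) = 5; M22 = (-6)·9 - 0·15 = -54 - 0 = -54; M33 = (-6)·(-3) - 0·(-8) = 18 - 0 = 18; sum of minors = -31.
det A = (-6)·((-3)·9 - (-8)·4) - 0·((-8)·9 - (-8)·15) + 0·((-8)·4 - (-3)·15) = (-6)·5 - 0·48 + 0·13 = -30.
So p(s) = det(sI - A) = s^3 - 31s + 30.
Rational-root test: any integer root divides 30. Testing small divisors, s = 1 works: p(1) = 1 + 0 + (-31) + 30 = 0, so (s - 1) is a factor.
Dividing, p(s) = (s - 1)(s^2 + s - 30).
Factor s^2 + s - 30: two numbers with sum -1 and product -30 are 5 and -6, so s^2 + s - 30 = (s - 5)(s + 6).
Hence p(s) = (s - 5) (s - 1) (s + 6), with roots -6, 1, 5.
At least one eigenvalue has non-negative real part, so the system is not asymptotically stable.

-6, 1, 5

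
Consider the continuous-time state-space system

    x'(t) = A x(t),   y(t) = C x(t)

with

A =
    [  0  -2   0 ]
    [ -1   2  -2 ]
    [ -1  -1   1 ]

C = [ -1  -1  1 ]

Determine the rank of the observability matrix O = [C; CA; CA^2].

3

CA = [[0, -1, 3]]
CA^2 = [[-2, -5, 5]]
Observability matrix O = [C; CA; CA^2] = [[-1, -1, 1], [0, -1, 3], [-2, -5, 5]]
det(O) = (-1)·((-1)·5 - 3·(-5)) - (-1)·(0·5 - 3·(-2)) + 1·(0·(-5) - (-1)·(-2)) = (-1)·10 - (-1)·6 + 1·(-2) = -6 ≠ 0, so rank(O) = 3.
rank(O) = 3 = n, so the pair (A, C) is completely observable.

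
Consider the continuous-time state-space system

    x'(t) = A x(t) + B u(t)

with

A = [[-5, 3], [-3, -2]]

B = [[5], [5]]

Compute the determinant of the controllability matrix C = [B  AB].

-75

AB = [[-10], [-25]]
Controllability matrix C = [B  AB] = [[5, -10], [5, -25]]
det(C) = 5·(-25) - (-10)·5 = -125 - (-50) = -75
Since det(C) ≠ 0, rank(C) = 2 and the system is completely controllable.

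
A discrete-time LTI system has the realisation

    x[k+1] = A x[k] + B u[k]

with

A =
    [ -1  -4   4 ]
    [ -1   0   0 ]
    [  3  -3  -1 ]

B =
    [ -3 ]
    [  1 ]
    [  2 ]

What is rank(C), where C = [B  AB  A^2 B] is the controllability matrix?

AB = [[7], [3], [-14]]
A^2B = [[-75], [-7], [26]]
Controllability matrix C = [B  AB  A^2B] = [[-3, 7, -75], [1, 3, -7], [2, -14, 26]]
det(C) = (-3)·(3·26 - (-7)·(-14)) - 7·(1·26 - (-7)·2) + (-75)·(1·(-14) - 3·2) = (-3)·(-20) - 7·40 + (-75)·(-20) = 1280 ≠ 0, so rank(C) = 3.
rank(C) = 3 = n, so the pair (A, B) is completely controllable.

3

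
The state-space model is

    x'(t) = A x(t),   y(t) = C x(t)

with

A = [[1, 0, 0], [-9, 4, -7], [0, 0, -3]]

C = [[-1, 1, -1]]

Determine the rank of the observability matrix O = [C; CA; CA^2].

CA = [[-10, 4, -4]]
CA^2 = [[-46, 16, -16]]
Observability matrix O = [C; CA; CA^2] = [[-1, 1, -1], [-10, 4, -4], [-46, 16, -16]]
The columns c1, c2, c3 of O are linearly dependent: c2 + c3 = 0 (check each entry), so rank(O) ≤ 2.
The 2×2 minor from rows 1, 2, columns 1, 2 is (-1)·4 - 1·(-10) = -4 - (-10) = 6 ≠ 0, so rank(O) = 2.
rank(O) = 2 < n = 3, so the pair (A, C) is not completely observable.

2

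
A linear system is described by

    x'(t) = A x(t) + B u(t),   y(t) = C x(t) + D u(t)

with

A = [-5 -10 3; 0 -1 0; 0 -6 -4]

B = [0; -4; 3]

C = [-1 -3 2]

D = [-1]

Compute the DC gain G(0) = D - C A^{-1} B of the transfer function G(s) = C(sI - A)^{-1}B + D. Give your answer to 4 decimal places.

12.4500

G(0) = C(-A)^{-1}B + D = -C A^{-1} B + D.
det A = -20, so A^{-1} = (1/-20)·adj(A) = [[-1/5, 29/10, -3/20], [0, -1, 0], [0, 3/2, -1/4]]
A^{-1} B = [-241/20, 4, -27/4]^T
C A^{-1} B = -269/20
G(0) = D - C A^{-1} B = -1 - (-269/20) = 249/20 ≈ 12.4500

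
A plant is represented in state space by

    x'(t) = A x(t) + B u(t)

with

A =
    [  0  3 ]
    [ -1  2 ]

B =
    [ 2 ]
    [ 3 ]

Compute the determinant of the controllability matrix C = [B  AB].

-19

AB = [[9], [4]]
Controllability matrix C = [B  AB] = [[2, 9], [3, 4]]
det(C) = 2·4 - 9·3 = 8 - 27 = -19
Since det(C) ≠ 0, rank(C) = 2 and the system is completely controllable.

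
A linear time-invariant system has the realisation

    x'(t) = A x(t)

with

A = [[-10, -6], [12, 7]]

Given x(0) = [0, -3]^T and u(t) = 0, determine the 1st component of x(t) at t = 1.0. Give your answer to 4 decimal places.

det(sI - A) = s^2 - (tr A)s + det A, with tr A = (-10) + 7 = -3 and det A = (-10)·7 - (-6)·12 = -70 - (-72) = 2.
So p(s) = det(sI - A) = s^2 + 3s + 2.
Factor s^2 + 3s + 2: two numbers with sum -3 and product 2 are -1 and -2, so s^2 + 3s + 2 = (s + 1)(s + 2).
Hence p(s) = (s + 1) (s + 2), with roots -2, -1.
The eigenvalues -2, -1 are distinct and real, so A is diagonalisable and x(t) = e^{At} x(0) = V diag(e^{λ_i t}) V^{-1} x(0), where the columns of V are the eigenvectors.
λ = -2: A - (-2)I = [[-8, -6], [12, 9]]. Row 1 gives (-8)·v1 + (-6)·v2 = 0, so take v_1 = [3, -4]^T.
λ = -1: A - (-1)I = [[-9, -6], [12, 8]]. Row 1 gives (-9)·v1 + (-6)·v2 = 0, so take v_2 = [-2, 3]^T.
V = [v_1 v_2] = [[3, -2], [-4, 3]] has det V = 1, so V^{-1} = adj(V)/det V = [[3, 2], [4, 3]].
Modal coordinates z(0) = V^{-1} x(0): 3·0 + 2·(-3) = -6; 4·0 + 3·(-3) = -9; so z(0) = [-6, -9]^T.
x_1(t) = Σ_i (v_i)_1 · z_i(0) · e^{λ_i t} (row 1 of V times the modal terms).
x_1(1.0) = 3·(-6)·e^{-2·1.0} + (-2)·(-9)·e^{-1·1.0} = (-18)·0.135335 + 18·0.367879 = 4.1858.

4.1858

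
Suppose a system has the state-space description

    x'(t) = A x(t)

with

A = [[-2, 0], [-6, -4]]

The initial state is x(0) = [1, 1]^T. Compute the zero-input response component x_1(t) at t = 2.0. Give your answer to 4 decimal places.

det(sI - A) = s^2 - (tr A)s + det A, with tr A = (-2) + (-4) = -6 and det A = (-2)·(-4) - 0·(-6) = 8 - 0 = 8.
So p(s) = det(sI - A) = s^2 + 6s + 8.
Factor s^2 + 6s + 8: two numbers with sum -6 and product 8 are -2 and -4, so s^2 + 6s + 8 = (s + 2)(s + 4).
Hence p(s) = (s + 2) (s + 4), with roots -4, -2.
The eigenvalues -4, -2 are distinct and real, so A is diagonalisable and x(t) = e^{At} x(0) = V diag(e^{λ_i t}) V^{-1} x(0), where the columns of V are the eigenvectors.
λ = -4: A - (-4)I = [[2, 0], [-6, 0]]. Row 1 gives 2·v1 + 0·v2 = 0, so take v_1 = [0, -1]^T.
λ = -2: A - (-2)I = [[0, 0], [-6, -2]]. Row 2 gives (-6)·v1 + (-2)·v2 = 0, so take v_2 = [1, -3]^T.
V = [v_1 v_2] = [[0, 1], [-1, -3]] has det V = 1, so V^{-1} = adj(V)/det V = [[-3, -1], [1, 0]].
Modal coordinates z(0) = V^{-1} x(0): (-3)·1 + (-1)·1 = -4; 1·1 + 0·1 = 1; so z(0) = [-4, 1]^T.
x_1(t) = Σ_i (v_i)_1 · z_i(0) · e^{λ_i t} (row 1 of V times the modal terms).
x_1(2.0) = 0·(-4)·e^{-4·2.0} + 1·1·e^{-2·2.0} = 0·0.000335 + 1·0.018316 = 0.0183.

0.0183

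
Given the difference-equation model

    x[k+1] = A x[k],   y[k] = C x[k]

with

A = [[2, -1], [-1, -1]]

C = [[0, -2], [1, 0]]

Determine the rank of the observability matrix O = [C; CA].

2

CA = [[2, 2], [2, -1]]
Observability matrix O = [C; CA] = [[0, -2], [1, 0], [2, 2], [2, -1]]
Take the 2×2 submatrix of O formed by rows 1, 2: [[0, -2], [1, 0]]. Its determinant is 0·0 - (-2)·1 = 0 - (-2) = 2 ≠ 0.
So rank(O) ≥ 2; since O has 2 columns, rank(O) = 2.
rank(O) = 2 = n, so the pair (A, C) is completely observable.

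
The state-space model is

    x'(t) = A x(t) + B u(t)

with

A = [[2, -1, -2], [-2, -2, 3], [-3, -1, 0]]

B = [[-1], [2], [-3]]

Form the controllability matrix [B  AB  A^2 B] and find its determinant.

AB = [[2], [-11], [1]]
A^2B = [[13], [21], [5]]
Controllability matrix C = [B  AB  A^2B] = [[-1, 2, 13], [2, -11, 21], [-3, 1, 5]]
Expanding along the first row, det(C) = (-1)·((-11)·5 - 21·1) - 2·(2·5 - 21·(-3)) + 13·(2·1 - (-11)·(-3)) = (-1)·(-76) - 2·73 + 13·(-31) = -473
Since det(C) ≠ 0, rank(C) = 3 and the system is completely controllable.

-473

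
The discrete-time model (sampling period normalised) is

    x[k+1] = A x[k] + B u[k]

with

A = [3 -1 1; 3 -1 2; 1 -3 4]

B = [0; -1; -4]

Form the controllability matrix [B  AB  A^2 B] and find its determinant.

-9

AB = [[-3], [-7], [-13]]
A^2B = [[-15], [-28], [-34]]
Controllability matrix C = [B  AB  A^2B] = [[0, -3, -15], [-1, -7, -28], [-4, -13, -34]]
Expanding along the first row, det(C) = 0·((-7)·(-34) - (-28)·(-13)) - (-3)·((-1)·(-34) - (-28)·(-4)) + (-15)·((-1)·(-13) - (-7)·(-4)) = 0·(-126) - (-3)·(-78) + (-15)·(-15) = -9
Since det(C) ≠ 0, rank(C) = 3 and the system is completely controllable.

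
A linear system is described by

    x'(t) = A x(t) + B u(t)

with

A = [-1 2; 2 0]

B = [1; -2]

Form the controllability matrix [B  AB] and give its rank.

AB = [[-5], [2]]
Controllability matrix C = [B  AB] = [[1, -5], [-2, 2]]
det(C) = 1·2 - (-5)·(-2) = 2 - 10 = -8 ≠ 0, so rank(C) = 2.
rank(C) = 2 = n, so the pair (A, B) is completely controllable.

2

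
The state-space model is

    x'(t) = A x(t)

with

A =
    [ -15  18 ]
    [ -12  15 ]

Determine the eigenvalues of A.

-3, 3

det(sI - A) = s^2 - (tr A)s + det A, with tr A = (-15) + 15 = 0 and det A = (-15)·15 - 18·(-12) = -225 - (-216) = -9.
So p(s) = det(sI - A) = s^2 - 9.
Factor s^2 - 9: two numbers with sum 0 and product -9 are 3 and -3, so s^2 - 9 = (s - 3)(s + 3).
Hence p(s) = (s - 3) (s + 3), with roots -3, 3.
At least one eigenvalue has non-negative real part, so the system is not asymptotically stable.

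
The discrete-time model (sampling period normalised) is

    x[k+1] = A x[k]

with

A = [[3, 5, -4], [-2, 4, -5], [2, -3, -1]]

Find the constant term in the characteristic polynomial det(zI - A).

109

Expand det(zI - A) for the 3×3 matrix.
p(z) = z^3 - 6z^2 + 8z + 109.
(Check: constant term = det(-A) = (-1)^3 det A = 109; coefficient of z^2 = -tr A = -6.)
The constant term is 109.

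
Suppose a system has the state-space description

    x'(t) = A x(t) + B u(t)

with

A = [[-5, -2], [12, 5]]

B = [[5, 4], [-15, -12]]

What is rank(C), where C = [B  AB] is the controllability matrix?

AB = [[5, 4], [-15, -12]]
Controllability matrix C = [B  AB] = [[5, 4, 5, 4], [-15, -12, -15, -12]]
Every column of C is a scalar multiple of column 1 = [5, -15] (multipliers 1, 4/5, 1, 4/5), so the columns span a one-dimensional space.
C ≠ 0, hence rank(C) = 1.
rank(C) = 1 < n = 2, so the pair (A, B) is not completely controllable.

1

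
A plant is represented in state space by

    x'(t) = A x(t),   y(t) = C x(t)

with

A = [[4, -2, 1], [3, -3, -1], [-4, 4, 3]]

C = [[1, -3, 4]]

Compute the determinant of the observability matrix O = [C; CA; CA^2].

CA = [[-21, 23, 16]]
CA^2 = [[-79, 37, 4]]
Observability matrix O = [C; CA; CA^2] = [[1, -3, 4], [-21, 23, 16], [-79, 37, 4]]
Expanding along the first row, det(O) = 1·(23·4 - 16·37) - (-3)·((-21)·4 - 16·(-79)) + 4·((-21)·37 - 23·(-79)) = 1·(-500) - (-3)·1180 + 4·1040 = 7200
Since det(O) ≠ 0, rank(O) = 3 and the system is completely observable.

7200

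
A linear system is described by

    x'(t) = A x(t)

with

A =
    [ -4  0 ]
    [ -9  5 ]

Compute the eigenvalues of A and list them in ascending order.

-4, 5

det(sI - A) = s^2 - (tr A)s + det A, with tr A = (-4) + 5 = 1 and det A = (-4)·5 - 0·(-9) = -20 - 0 = -20.
So p(s) = det(sI - A) = s^2 - s - 20.
Factor s^2 - s - 20: two numbers with sum 1 and product -20 are 5 and -4, so s^2 - s - 20 = (s - 5)(s + 4).
Hence p(s) = (s - 5) (s + 4), with roots -4, 5.
At least one eigenvalue has non-negative real part, so the system is not asymptotically stable.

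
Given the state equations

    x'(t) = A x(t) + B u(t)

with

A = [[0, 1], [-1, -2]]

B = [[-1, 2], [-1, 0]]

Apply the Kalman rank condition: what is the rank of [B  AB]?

AB = [[-1, 0], [3, -2]]
Controllability matrix C = [B  AB] = [[-1, 2, -1, 0], [-1, 0, 3, -2]]
Take the 2×2 submatrix of C formed by columns 1, 2: [[-1, 2], [-1, 0]]. Its determinant is (-1)·0 - 2·(-1) = 0 - (-2) = 2 ≠ 0.
So rank(C) ≥ 2; since C has 2 rows, rank(C) = 2.
rank(C) = 2 = n, so the pair (A, B) is completely controllable.

2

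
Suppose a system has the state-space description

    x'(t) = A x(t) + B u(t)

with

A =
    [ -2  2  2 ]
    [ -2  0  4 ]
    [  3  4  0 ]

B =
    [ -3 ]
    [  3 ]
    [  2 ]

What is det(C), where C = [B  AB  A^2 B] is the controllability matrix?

AB = [[16], [14], [3]]
A^2B = [[2], [-20], [104]]
Controllability matrix C = [B  AB  A^2B] = [[-3, 16, 2], [3, 14, -20], [2, 3, 104]]
Expanding along the first row, det(C) = (-3)·(14·104 - (-20)·3) - 16·(3·104 - (-20)·2) + 2·(3·3 - 14·2) = (-3)·1516 - 16·352 + 2·(-19) = -10218
Since det(C) ≠ 0, rank(C) = 3 and the system is completely controllable.

-10218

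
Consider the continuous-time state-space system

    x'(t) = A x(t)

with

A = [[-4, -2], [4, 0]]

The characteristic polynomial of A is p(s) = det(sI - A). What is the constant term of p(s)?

8

For a 2×2 matrix, det(sI - A) = s^2 - (tr A)s + det A.
tr A = -4, det A = 8.
So p(s) = s^2 + 4s + 8.
The constant term is 8.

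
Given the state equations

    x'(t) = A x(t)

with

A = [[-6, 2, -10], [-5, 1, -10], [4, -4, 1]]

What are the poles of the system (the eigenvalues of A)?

-4, -1, 1

det(sI - A) = s^3 - (tr A)s^2 + (M11 + M22 + M33)s - det A, where Mii is the 2×2 principal minor of A obtained by deleting row i and column i.
tr A = (-6) + 1 + 1 = -4; M11 = 1·1 - (-10)·(-4) = 1 - 40 = -39; M22 = (-6)·1 - (-10)·4 = -6 - (-40) = 34; M33 = (-6)·1 - 2·(-5) = -6 - (-10) = 4; sum of minors = -1.
det A = (-6)·(1·1 - (-10)·(-4)) - 2·((-5)·1 - (-10)·4) + (-10)·((-5)·(-4) - 1·4) = (-6)·(-39) - 2·35 + (-10)·16 = 4.
So p(s) = det(sI - A) = s^3 + 4s^2 - s - 4.
Rational-root test: any integer root divides -4. Testing small divisors, s = -1 works: p(-1) = -1 + 4 + 1 + (-4) = 0, so (s + 1) is a factor.
Dividing, p(s) = (s + 1)(s^2 + 3s - 4).
Factor s^2 + 3s - 4: two numbers with sum -3 and product -4 are 1 and -4, so s^2 + 3s - 4 = (s - 1)(s + 4).
Hence p(s) = (s - 1) (s + 1) (s + 4), with roots -4, -1, 1.
At least one eigenvalue has non-negative real part, so the system is not asymptotically stable.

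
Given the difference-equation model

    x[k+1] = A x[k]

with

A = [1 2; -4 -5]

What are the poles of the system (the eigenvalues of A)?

det(zI - A) = z^2 - (tr A)z + det A, with tr A = 1 + (-5) = -4 and det A = 1·(-5) - 2·(-4) = -5 - (-8) = 3.
So p(z) = det(zI - A) = z^2 + 4z + 3.
Factor z^2 + 4z + 3: two numbers with sum -4 and product 3 are -1 and -3, so z^2 + 4z + 3 = (z + 1)(z + 3).
Hence p(z) = (z + 1) (z + 3), with roots -3, -1.

-3, -1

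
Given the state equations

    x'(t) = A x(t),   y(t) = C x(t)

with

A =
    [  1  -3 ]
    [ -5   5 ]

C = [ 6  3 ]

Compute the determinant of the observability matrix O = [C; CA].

9

CA = [[-9, -3]]
Observability matrix O = [C; CA] = [[6, 3], [-9, -3]]
det(O) = 6·(-3) - 3·(-9) = -18 - (-27) = 9
Since det(O) ≠ 0, rank(O) = 2 and the system is completely observable.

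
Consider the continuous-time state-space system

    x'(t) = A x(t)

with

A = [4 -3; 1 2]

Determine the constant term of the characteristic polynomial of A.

11

For a 2×2 matrix, det(sI - A) = s^2 - (tr A)s + det A.
tr A = 6, det A = 11.
So p(s) = s^2 - 6s + 11.
The constant term is 11.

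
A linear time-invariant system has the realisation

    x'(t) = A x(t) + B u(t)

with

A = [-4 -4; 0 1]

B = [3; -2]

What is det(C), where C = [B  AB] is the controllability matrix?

AB = [[-4], [-2]]
Controllability matrix C = [B  AB] = [[3, -4], [-2, -2]]
det(C) = 3·(-2) - (-4)·(-2) = -6 - 8 = -14
Since det(C) ≠ 0, rank(C) = 2 and the system is completely controllable.

-14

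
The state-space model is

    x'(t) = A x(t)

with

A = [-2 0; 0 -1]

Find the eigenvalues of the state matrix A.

-2, -1

det(sI - A) = s^2 - (tr A)s + det A, with tr A = (-2) + (-1) = -3 and det A = (-2)·(-1) - 0·0 = 2 - 0 = 2.
So p(s) = det(sI - A) = s^2 + 3s + 2.
Factor s^2 + 3s + 2: two numbers with sum -3 and product 2 are -1 and -2, so s^2 + 3s + 2 = (s + 1)(s + 2).
Hence p(s) = (s + 1) (s + 2), with roots -2, -1.
All eigenvalues have negative real part, so the system is asymptotically stable.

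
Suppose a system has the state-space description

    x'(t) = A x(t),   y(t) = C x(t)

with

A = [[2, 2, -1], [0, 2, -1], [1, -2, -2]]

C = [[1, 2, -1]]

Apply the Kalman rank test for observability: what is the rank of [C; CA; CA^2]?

3

CA = [[1, 8, -1]]
CA^2 = [[1, 20, -7]]
Observability matrix O = [C; CA; CA^2] = [[1, 2, -1], [1, 8, -1], [1, 20, -7]]
det(O) = 1·(8·(-7) - (-1)·20) - 2·(1·(-7) - (-1)·1) + (-1)·(1·20 - 8·1) = 1·(-36) - 2·(-6) + (-1)·12 = -36 ≠ 0, so rank(O) = 3.
rank(O) = 3 = n, so the pair (A, C) is completely observable.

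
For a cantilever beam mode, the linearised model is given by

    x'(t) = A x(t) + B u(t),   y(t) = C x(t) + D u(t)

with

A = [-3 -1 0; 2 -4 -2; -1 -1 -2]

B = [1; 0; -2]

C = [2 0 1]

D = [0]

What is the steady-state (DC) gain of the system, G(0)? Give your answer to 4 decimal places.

-1.2500

G(0) = C(-A)^{-1}B + D = -C A^{-1} B + D.
det A = -24, so A^{-1} = (1/-24)·adj(A) = [[-1/4, 1/12, -1/12], [-1/4, -1/4, 1/4], [1/4, 1/12, -7/12]]
A^{-1} B = [-1/12, -3/4, 17/12]^T
C A^{-1} B = 5/4
G(0) = D - C A^{-1} B = 0 - (5/4) = -5/4 ≈ -1.2500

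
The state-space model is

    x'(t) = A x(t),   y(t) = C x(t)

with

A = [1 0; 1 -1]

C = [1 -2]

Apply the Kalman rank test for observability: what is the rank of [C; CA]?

1

CA = [[-1, 2]]
Observability matrix O = [C; CA] = [[1, -2], [-1, 2]]
Every row of O is a scalar multiple of row 1 = [1, -2] (multipliers 1, -1), so the rows span a one-dimensional space.
O ≠ 0, hence rank(O) = 1.
rank(O) = 1 < n = 2, so the pair (A, C) is not completely observable.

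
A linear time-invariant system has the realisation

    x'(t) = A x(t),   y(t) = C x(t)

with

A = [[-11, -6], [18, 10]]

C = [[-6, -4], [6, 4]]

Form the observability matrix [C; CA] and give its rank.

CA = [[-6, -4], [6, 4]]
Observability matrix O = [C; CA] = [[-6, -4], [6, 4], [-6, -4], [6, 4]]
Every row of O is a scalar multiple of row 1 = [-6, -4] (multipliers 1, -1, 1, -1), so the rows span a one-dimensional space.
O ≠ 0, hence rank(O) = 1.
rank(O) = 1 < n = 2, so the pair (A, C) is not completely observable.

1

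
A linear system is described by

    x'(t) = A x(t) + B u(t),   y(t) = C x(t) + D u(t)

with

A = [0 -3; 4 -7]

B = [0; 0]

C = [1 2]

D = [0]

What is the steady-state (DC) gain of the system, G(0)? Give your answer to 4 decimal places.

0.0000

G(0) = C(-A)^{-1}B + D = -C A^{-1} B + D.
det A = 12, so A^{-1} = (1/12)·adj(A) = [[-7/12, 1/4], [-1/3, 0]]
A^{-1} B = [0, 0]^T
C A^{-1} B = 0
G(0) = D - C A^{-1} B = 0 - (0) = 0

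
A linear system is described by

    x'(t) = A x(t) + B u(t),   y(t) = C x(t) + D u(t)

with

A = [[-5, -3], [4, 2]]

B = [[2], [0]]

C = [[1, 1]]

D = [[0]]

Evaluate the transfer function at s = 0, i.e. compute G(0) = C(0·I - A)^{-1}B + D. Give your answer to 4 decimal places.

2.0000

G(0) = C(-A)^{-1}B + D = -C A^{-1} B + D.
det A = 2, so A^{-1} = (1/2)·adj(A) = [[1, 3/2], [-2, -5/2]]
A^{-1} B = [2, -4]^T
C A^{-1} B = -2
G(0) = D - C A^{-1} B = 0 - (-2) = 2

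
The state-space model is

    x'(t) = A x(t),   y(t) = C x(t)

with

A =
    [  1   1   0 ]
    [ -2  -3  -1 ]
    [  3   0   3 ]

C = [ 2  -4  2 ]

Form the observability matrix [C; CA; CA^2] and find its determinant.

-64

CA = [[16, 14, 10]]
CA^2 = [[18, -26, 16]]
Observability matrix O = [C; CA; CA^2] = [[2, -4, 2], [16, 14, 10], [18, -26, 16]]
Expanding along the first row, det(O) = 2·(14·16 - 10·(-26)) - (-4)·(16·16 - 10·18) + 2·(16·(-26) - 14·18) = 2·484 - (-4)·76 + 2·(-668) = -64
Since det(O) ≠ 0, rank(O) = 3 and the system is completely observable.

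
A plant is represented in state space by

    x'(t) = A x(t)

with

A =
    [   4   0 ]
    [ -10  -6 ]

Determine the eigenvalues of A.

-6, 4

det(sI - A) = s^2 - (tr A)s + det A, with tr A = 4 + (-6) = -2 and det A = 4·(-6) - 0·(-10) = -24 - 0 = -24.
So p(s) = det(sI - A) = s^2 + 2s - 24.
Factor s^2 + 2s - 24: two numbers with sum -2 and product -24 are 4 and -6, so s^2 + 2s - 24 = (s - 4)(s + 6).
Hence p(s) = (s - 4) (s + 6), with roots -6, 4.
At least one eigenvalue has non-negative real part, so the system is not asymptotically stable.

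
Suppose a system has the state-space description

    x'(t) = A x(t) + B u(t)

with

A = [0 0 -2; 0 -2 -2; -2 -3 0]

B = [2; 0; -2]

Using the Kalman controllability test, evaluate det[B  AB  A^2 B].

-96

AB = [[4], [4], [-4]]
A^2B = [[8], [0], [-20]]
Controllability matrix C = [B  AB  A^2B] = [[2, 4, 8], [0, 4, 0], [-2, -4, -20]]
Expanding along the first row, det(C) = 2·(4·(-20) - 0·(-4)) - 4·(0·(-20) - 0·(-2)) + 8·(0·(-4) - 4·(-2)) = 2·(-80) - 4·0 + 8·8 = -96
Since det(C) ≠ 0, rank(C) = 3 and the system is completely controllable.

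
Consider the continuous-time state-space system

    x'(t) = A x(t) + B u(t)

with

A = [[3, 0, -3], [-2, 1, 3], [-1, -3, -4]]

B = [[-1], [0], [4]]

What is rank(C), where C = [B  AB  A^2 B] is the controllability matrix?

AB = [[-15], [14], [-15]]
A^2B = [[0], [-1], [33]]
Controllability matrix C = [B  AB  A^2B] = [[-1, -15, 0], [0, 14, -1], [4, -15, 33]]
det(C) = (-1)·(14·33 - (-1)·(-15)) - (-15)·(0·33 - (-1)·4) + 0·(0·(-15) - 14·4) = (-1)·447 - (-15)·4 + 0·(-56) = -387 ≠ 0, so rank(C) = 3.
rank(C) = 3 = n, so the pair (A, B) is completely controllable.

3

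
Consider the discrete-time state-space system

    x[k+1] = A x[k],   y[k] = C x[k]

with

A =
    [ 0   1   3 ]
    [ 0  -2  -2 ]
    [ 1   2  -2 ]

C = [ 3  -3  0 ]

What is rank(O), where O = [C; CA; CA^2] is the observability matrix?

CA = [[0, 9, 15]]
CA^2 = [[15, 12, -48]]
Observability matrix O = [C; CA; CA^2] = [[3, -3, 0], [0, 9, 15], [15, 12, -48]]
det(O) = 3·(9·(-48) - 15·12) - (-3)·(0·(-48) - 15·15) + 0·(0·12 - 9·15) = 3·(-612) - (-3)·(-225) + 0·(-135) = -2511 ≠ 0, so rank(O) = 3.
rank(O) = 3 = n, so the pair (A, C) is completely observable.

3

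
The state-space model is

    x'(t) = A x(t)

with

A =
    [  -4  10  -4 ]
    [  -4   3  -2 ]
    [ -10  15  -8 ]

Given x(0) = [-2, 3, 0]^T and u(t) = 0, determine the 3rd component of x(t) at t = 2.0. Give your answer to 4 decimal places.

-1.1616

det(sI - A) = s^3 - (tr A)s^2 + (M11 + M22 + M33)s - det A, where Mii is the 2×2 principal minor of A obtained by deleting row i and column i.
tr A = (-4) + 3 + (-8) = -9; M11 = 3·(-8) - (-2)·15 = -24 - (-30) = 6; M22 = (-4)·(-8) - (-4)·(-10) = 32 - 40 = -8; M33 = (-4)·3 - 10·(-4) = -12 - (-40) = 28; sum of minors = 26.
det A = (-4)·(3·(-8) - (-2)·15) - 10·((-4)·(-8) - (-2)·(-10)) + (-4)·((-4)·15 - 3·(-10)) = (-4)·6 - 10·12 + (-4)·(-30) = -24.
So p(s) = det(sI - A) = s^3 + 9s^2 + 26s + 24.
Rational-root test: any integer root divides 24. Testing small divisors, s = -2 works: p(-2) = -8 + 36 + (-52) + 24 = 0, so (s + 2) is a factor.
Dividing, p(s) = (s + 2)(s^2 + 7s + 12).
Factor s^2 + 7s + 12: two numbers with sum -7 and product 12 are -3 and -4, so s^2 + 7s + 12 = (s + 3)(s + 4).
Hence p(s) = (s + 2) (s + 3) (s + 4), with roots -4, -3, -2.
The eigenvalues -4, -3, -2 are distinct and real, so A is diagonalisable and x(t) = e^{At} x(0) = V diag(e^{λ_i t}) V^{-1} x(0), where the columns of V are the eigenvectors.
λ = -4: A - (-4)I = [[0, 10, -4], [-4, 7, -2], [-10, 15, -4]]. v must be orthogonal to every row; (row 1) × (row 2) = [8, 16, 40], so take v_1 = [-1, -2, -5]^T.
λ = -3: A - (-3)I = [[-1, 10, -4], [-4, 6, -2], [-10, 15, -5]]. v must be orthogonal to every row; (row 1) × (row 2) = [4, 14, 34], so take v_2 = [-2, -7, -17]^T.
λ = -2: A - (-2)I = [[-2, 10, -4], [-4, 5, -2], [-10, 15, -6]]. v must be orthogonal to every row; (row 1) × (row 2) = [0, 12, 30], so take v_3 = [0, 2, 5]^T.
V = [v_1 v_2 v_3] = [[-1, -2, 0], [-2, -7, 2], [-5, -17, 5]] has det V = 1, so V^{-1} = adj(V)/det V = [[-1, 10, -4], [0, -5, 2], [-1, -7, 3]].
Modal coordinates z(0) = V^{-1} x(0): (-1)·(-2) + 10·3 + (-4)·0 = 32; 0·(-2) + (-5)·3 + 2·0 = -15; (-1)·(-2) + (-7)·3 + 3·0 = -19; so z(0) = [32, -15, -19]^T.
x_3(t) = Σ_i (v_i)_3 · z_i(0) · e^{λ_i t} (row 3 of V times the modal terms).
x_3(2.0) = (-5)·32·e^{-4·2.0} + (-17)·(-15)·e^{-3·2.0} + 5·(-19)·e^{-2·2.0} = (-160)·0.00033546 + 255·0.00247875 + (-95)·0.01831564 = -1.1616.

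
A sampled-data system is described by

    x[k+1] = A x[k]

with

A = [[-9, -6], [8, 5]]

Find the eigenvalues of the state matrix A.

-3, -1

det(zI - A) = z^2 - (tr A)z + det A, with tr A = (-9) + 5 = -4 and det A = (-9)·5 - (-6)·8 = -45 - (-48) = 3.
So p(z) = det(zI - A) = z^2 + 4z + 3.
Factor z^2 + 4z + 3: two numbers with sum -4 and product 3 are -1 and -3, so z^2 + 4z + 3 = (z + 1)(z + 3).
Hence p(z) = (z + 1) (z + 3), with roots -3, -1.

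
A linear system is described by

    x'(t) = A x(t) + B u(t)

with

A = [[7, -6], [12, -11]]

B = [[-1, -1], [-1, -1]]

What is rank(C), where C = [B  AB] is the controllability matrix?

1

AB = [[-1, -1], [-1, -1]]
Controllability matrix C = [B  AB] = [[-1, -1, -1, -1], [-1, -1, -1, -1]]
Every column of C is a scalar multiple of column 1 = [-1, -1] (multipliers 1, 1, 1, 1), so the columns span a one-dimensional space.
C ≠ 0, hence rank(C) = 1.
rank(C) = 1 < n = 2, so the pair (A, B) is not completely controllable.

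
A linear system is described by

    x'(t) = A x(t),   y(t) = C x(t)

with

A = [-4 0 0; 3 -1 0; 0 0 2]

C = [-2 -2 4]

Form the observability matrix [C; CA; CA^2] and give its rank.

2

CA = [[2, 2, 8]]
CA^2 = [[-2, -2, 16]]
Observability matrix O = [C; CA; CA^2] = [[-2, -2, 4], [2, 2, 8], [-2, -2, 16]]
The columns c1, c2, c3 of O are linearly dependent: -c1 + c2 = 0 (check each entry), so rank(O) ≤ 2.
The 2×2 minor from rows 1, 2, columns 1, 3 is (-2)·8 - 4·2 = -16 - 8 = -24 ≠ 0, so rank(O) = 2.
rank(O) = 2 < n = 3, so the pair (A, C) is not completely observable.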